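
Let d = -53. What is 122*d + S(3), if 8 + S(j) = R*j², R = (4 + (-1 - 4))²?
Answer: -6465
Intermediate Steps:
R = 1 (R = (4 - 5)² = (-1)² = 1)
S(j) = -8 + j² (S(j) = -8 + 1*j² = -8 + j²)
122*d + S(3) = 122*(-53) + (-8 + 3²) = -6466 + (-8 + 9) = -6466 + 1 = -6465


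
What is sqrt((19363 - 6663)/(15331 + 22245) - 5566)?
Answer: I*sqrt(491154289626)/9394 ≈ 74.603*I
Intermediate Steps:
sqrt((19363 - 6663)/(15331 + 22245) - 5566) = sqrt(12700/37576 - 5566) = sqrt(12700*(1/37576) - 5566) = sqrt(3175/9394 - 5566) = sqrt(-52283829/9394) = I*sqrt(491154289626)/9394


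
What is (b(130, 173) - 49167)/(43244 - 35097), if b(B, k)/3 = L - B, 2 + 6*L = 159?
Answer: -98957/16294 ≈ -6.0732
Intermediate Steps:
L = 157/6 (L = -⅓ + (⅙)*159 = -⅓ + 53/2 = 157/6 ≈ 26.167)
b(B, k) = 157/2 - 3*B (b(B, k) = 3*(157/6 - B) = 157/2 - 3*B)
(b(130, 173) - 49167)/(43244 - 35097) = ((157/2 - 3*130) - 49167)/(43244 - 35097) = ((157/2 - 390) - 49167)/8147 = (-623/2 - 49167)*(1/8147) = -98957/2*1/8147 = -98957/16294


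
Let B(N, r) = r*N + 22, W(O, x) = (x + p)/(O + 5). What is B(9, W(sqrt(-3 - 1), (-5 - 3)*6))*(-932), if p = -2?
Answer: 1502384/29 - 838800*I/29 ≈ 51806.0 - 28924.0*I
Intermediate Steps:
W(O, x) = (-2 + x)/(5 + O) (W(O, x) = (x - 2)/(O + 5) = (-2 + x)/(5 + O))
B(N, r) = 22 + N*r (B(N, r) = N*r + 22 = 22 + N*r)
B(9, W(sqrt(-3 - 1), (-5 - 3)*6))*(-932) = (22 + 9*((-2 + (-5 - 3)*6)/(5 + sqrt(-3 - 1))))*(-932) = (22 + 9*((-2 - 8*6)/(5 + sqrt(-4))))*(-932) = (22 + 9*((-2 - 48)/(5 + 2*I)))*(-932) = (22 + 9*(((5 - 2*I)/29)*(-50)))*(-932) = (22 + 9*(-50*(5 - 2*I)/29))*(-932) = (22 - 450*(5 - 2*I)/29)*(-932) = -20504 + 419400*(5 - 2*I)/29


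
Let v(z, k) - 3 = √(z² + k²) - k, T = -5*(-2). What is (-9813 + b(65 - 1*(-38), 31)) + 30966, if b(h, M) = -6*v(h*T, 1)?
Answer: 21141 - 6*√1060901 ≈ 14961.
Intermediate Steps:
T = 10
v(z, k) = 3 + √(k² + z²) - k (v(z, k) = 3 + (√(z² + k²) - k) = 3 + (√(k² + z²) - k) = 3 + √(k² + z²) - k)
b(h, M) = -12 - 6*√(1 + 100*h²) (b(h, M) = -6*(3 + √(1² + (h*10)²) - 1*1) = -6*(3 + √(1 + (10*h)²) - 1) = -6*(3 + √(1 + 100*h²) - 1) = -6*(2 + √(1 + 100*h²)) = -12 - 6*√(1 + 100*h²))
(-9813 + b(65 - 1*(-38), 31)) + 30966 = (-9813 + (-12 - 6*√(1 + 100*(65 - 1*(-38))²))) + 30966 = (-9813 + (-12 - 6*√(1 + 100*(65 + 38)²))) + 30966 = (-9813 + (-12 - 6*√(1 + 100*103²))) + 30966 = (-9813 + (-12 - 6*√(1 + 100*10609))) + 30966 = (-9813 + (-12 - 6*√(1 + 1060900))) + 30966 = (-9813 + (-12 - 6*√1060901)) + 30966 = (-9825 - 6*√1060901) + 30966 = 21141 - 6*√1060901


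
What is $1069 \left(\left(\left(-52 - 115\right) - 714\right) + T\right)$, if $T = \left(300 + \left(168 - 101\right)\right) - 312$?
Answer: $-882994$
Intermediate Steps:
$T = 55$ ($T = \left(300 + \left(168 - 101\right)\right) - 312 = \left(300 + 67\right) - 312 = 367 - 312 = 55$)
$1069 \left(\left(\left(-52 - 115\right) - 714\right) + T\right) = 1069 \left(\left(\left(-52 - 115\right) - 714\right) + 55\right) = 1069 \left(\left(-167 - 714\right) + 55\right) = 1069 \left(-881 + 55\right) = 1069 \left(-826\right) = -882994$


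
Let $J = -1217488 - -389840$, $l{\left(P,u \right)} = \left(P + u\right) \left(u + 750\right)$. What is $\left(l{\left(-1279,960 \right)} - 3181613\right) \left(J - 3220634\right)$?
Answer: $15088363987046$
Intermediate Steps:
$l{\left(P,u \right)} = \left(750 + u\right) \left(P + u\right)$ ($l{\left(P,u \right)} = \left(P + u\right) \left(750 + u\right) = \left(750 + u\right) \left(P + u\right)$)
$J = -827648$ ($J = -1217488 + 389840 = -827648$)
$\left(l{\left(-1279,960 \right)} - 3181613\right) \left(J - 3220634\right) = \left(\left(960^{2} + 750 \left(-1279\right) + 750 \cdot 960 - 1227840\right) - 3181613\right) \left(-827648 - 3220634\right) = \left(\left(921600 - 959250 + 720000 - 1227840\right) - 3181613\right) \left(-4048282\right) = \left(-545490 - 3181613\right) \left(-4048282\right) = \left(-3727103\right) \left(-4048282\right) = 15088363987046$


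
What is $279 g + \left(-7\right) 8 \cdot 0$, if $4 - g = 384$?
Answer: $-106020$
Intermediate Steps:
$g = -380$ ($g = 4 - 384 = -380$)
$279 g + \left(-7\right) 8 \cdot 0 = 279 \left(-380\right) + \left(-7\right) 8 \cdot 0 = -106020 - 0 = -106020 + 0 = -106020$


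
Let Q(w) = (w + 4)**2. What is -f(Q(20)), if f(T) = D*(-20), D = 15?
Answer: 300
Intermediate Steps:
Q(w) = (4 + w)**2
f(T) = -300 (f(T) = 15*(-20) = -300)
-f(Q(20)) = -1*(-300) = 300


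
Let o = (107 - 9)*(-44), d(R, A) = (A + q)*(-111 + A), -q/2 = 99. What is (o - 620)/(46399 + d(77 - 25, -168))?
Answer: -4932/148513 ≈ -0.033209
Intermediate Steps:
q = -198 (q = -2*99 = -198)
d(R, A) = (-198 + A)*(-111 + A) (d(R, A) = (A - 198)*(-111 + A) = (-198 + A)*(-111 + A))
o = -4312 (o = 98*(-44) = -4312)
(o - 620)/(46399 + d(77 - 25, -168)) = (-4312 - 620)/(46399 + (21978 + (-168)² - 309*(-168))) = -4932/(46399 + (21978 + 28224 + 51912)) = -4932/(46399 + 102114) = -4932/148513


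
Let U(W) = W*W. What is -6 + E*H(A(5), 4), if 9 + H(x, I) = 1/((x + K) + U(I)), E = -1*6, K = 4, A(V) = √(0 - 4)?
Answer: 4818/101 + 3*I/101 ≈ 47.703 + 0.029703*I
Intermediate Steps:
A(V) = 2*I (A(V) = √(-4) = 2*I)
U(W) = W²
E = -6
H(x, I) = -9 + 1/(4 + x + I²) (H(x, I) = -9 + 1/((x + 4) + I²) = -9 + 1/((4 + x) + I²) = -9 + 1/(4 + x + I²))
-6 + E*H(A(5), 4) = -6 - 6*(-35 - 18*I - 9*4²)/(4 + 2*I + 4²) = -6 - 6*(-35 - 18*I - 9*16)/(4 + 2*I + 16) = -6 - 6*(-35 - 18*I - 144)/(20 + 2*I) = -6 - 6*(20 - 2*I)/404*(-179 - 18*I) = -6 - 3*(-179 - 18*I)*(20 - 2*I)/202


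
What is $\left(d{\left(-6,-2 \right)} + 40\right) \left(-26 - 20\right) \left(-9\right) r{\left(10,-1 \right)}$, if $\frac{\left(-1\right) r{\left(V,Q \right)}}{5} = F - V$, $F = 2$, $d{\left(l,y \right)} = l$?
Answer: $563040$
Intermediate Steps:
$r{\left(V,Q \right)} = -10 + 5 V$ ($r{\left(V,Q \right)} = - 5 \left(2 - V\right) = -10 + 5 V$)
$\left(d{\left(-6,-2 \right)} + 40\right) \left(-26 - 20\right) \left(-9\right) r{\left(10,-1 \right)} = \left(-6 + 40\right) \left(-26 - 20\right) \left(-9\right) \left(-10 + 5 \cdot 10\right) = 34 \left(-46\right) \left(-9\right) \left(-10 + 50\right) = \left(-1564\right) \left(-9\right) 40 = 14076 \cdot 40 = 563040$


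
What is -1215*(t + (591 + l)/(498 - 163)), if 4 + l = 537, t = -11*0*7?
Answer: -273132/67 ≈ -4076.6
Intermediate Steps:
t = 0 (t = 0*7 = 0)
l = 533 (l = -4 + 537 = 533)
-1215*(t + (591 + l)/(498 - 163)) = -1215*(0 + (591 + 533)/(498 - 163)) = -1215*(0 + 1124/335) = -1215*1124/335 = -273132/67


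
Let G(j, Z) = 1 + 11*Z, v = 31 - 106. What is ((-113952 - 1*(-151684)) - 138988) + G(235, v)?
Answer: -102080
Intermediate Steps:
v = -75
((-113952 - 1*(-151684)) - 138988) + G(235, v) = ((-113952 - 1*(-151684)) - 138988) + (1 + 11*(-75)) = ((-113952 + 151684) - 138988) + (1 - 825) = (37732 - 138988) - 824 = -101256 - 824 = -102080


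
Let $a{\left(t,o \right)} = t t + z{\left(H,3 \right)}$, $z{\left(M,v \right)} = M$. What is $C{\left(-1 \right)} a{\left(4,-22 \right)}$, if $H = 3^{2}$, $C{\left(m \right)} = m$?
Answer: $-25$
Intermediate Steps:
$H = 9$
$a{\left(t,o \right)} = 9 + t^{2}$ ($a{\left(t,o \right)} = t t + 9 = t^{2} + 9 = 9 + t^{2}$)
$C{\left(-1 \right)} a{\left(4,-22 \right)} = - (9 + 4^{2}) = - (9 + 16) = \left(-1\right) 25 = -25$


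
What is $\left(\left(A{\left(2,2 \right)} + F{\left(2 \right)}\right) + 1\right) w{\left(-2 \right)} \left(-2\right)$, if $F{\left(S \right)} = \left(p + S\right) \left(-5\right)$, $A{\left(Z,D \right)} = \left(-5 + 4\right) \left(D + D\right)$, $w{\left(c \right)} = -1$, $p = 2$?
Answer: $-46$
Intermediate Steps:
$A{\left(Z,D \right)} = - 2 D$
$F{\left(S \right)} = -10 - 5 S$ ($F{\left(S \right)} = \left(2 + S\right) \left(-5\right) = -10 - 5 S$)
$\left(\left(A{\left(2,2 \right)} + F{\left(2 \right)}\right) + 1\right) w{\left(-2 \right)} \left(-2\right) = \left(\left(\left(-2\right) 2 - 20\right) + 1\right) \left(\left(-1\right) \left(-2\right)\right) = \left(\left(-4 - 20\right) + 1\right) 2 = \left(-24 + 1\right) 2 = \left(-23\right) 2 = -46$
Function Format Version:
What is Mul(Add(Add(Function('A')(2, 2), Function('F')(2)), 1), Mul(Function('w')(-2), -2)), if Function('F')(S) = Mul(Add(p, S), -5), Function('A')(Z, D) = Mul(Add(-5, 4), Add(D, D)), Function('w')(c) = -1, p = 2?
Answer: -46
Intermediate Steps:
Function('A')(Z, D) = Mul(-2, D) (Function('A')(Z, D) = Mul(-1, Mul(2, D)) = Mul(-2, D))
Function('F')(S) = Add(-10, Mul(-5, S)) (Function('F')(S) = Mul(Add(2, S), -5) = Add(-10, Mul(-5, S)))
Mul(Add(Add(Function('A')(2, 2), Function('F')(2)), 1), Mul(Function('w')(-2), -2)) = Mul(Add(Add(Mul(-2, 2), Add(-10, Mul(-5, 2))), 1), Mul(-1, -2)) = Mul(Add(Add(-4, Add(-10, -10)), 1), 2) = Mul(Add(Add(-4, -20), 1), 2) = Mul(Add(-24, 1), 2) = Mul(-23, 2) = -46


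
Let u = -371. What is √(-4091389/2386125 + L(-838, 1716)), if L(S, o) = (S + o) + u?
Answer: √12786172621530/159075 ≈ 22.479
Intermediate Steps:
L(S, o) = -371 + S + o (L(S, o) = (S + o) - 371 = -371 + S + o)
√(-4091389/2386125 + L(-838, 1716)) = √(-4091389/2386125 + (-371 - 838 + 1716)) = √(-4091389*1/2386125 + 507) = √(-4091389/2386125 + 507) = √(1205673986/2386125) = √12786172621530/159075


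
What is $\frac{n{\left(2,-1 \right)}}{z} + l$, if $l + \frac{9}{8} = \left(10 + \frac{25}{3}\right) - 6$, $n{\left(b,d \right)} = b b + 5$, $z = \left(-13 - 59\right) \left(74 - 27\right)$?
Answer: $\frac{1580}{141} \approx 11.206$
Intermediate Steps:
$z = -3384$ ($z = \left(-72\right) 47 = -3384$)
$n{\left(b,d \right)} = 5 + b^{2}$ ($n{\left(b,d \right)} = b^{2} + 5 = 5 + b^{2}$)
$l = \frac{269}{24}$ ($l = - \frac{9}{8} + \left(\left(10 + \frac{25}{3}\right) - 6\right) = - \frac{9}{8} + \left(\frac{55}{3} - 6\right) = - \frac{9}{8} + \frac{37}{3} = \frac{269}{24} \approx 11.208$)
$\frac{n{\left(2,-1 \right)}}{z} + l = \frac{5 + 2^{2}}{-3384} + \frac{269}{24} = \left(5 + 4\right) \left(- \frac{1}{3384}\right) + \frac{269}{24} = 9 \left(- \frac{1}{3384}\right) + \frac{269}{24} = - \frac{1}{376} + \frac{269}{24} = \frac{1580}{141}$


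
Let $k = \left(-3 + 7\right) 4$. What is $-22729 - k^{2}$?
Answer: $-22985$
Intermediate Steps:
$k = 16$ ($k = 4 \cdot 4 = 16$)
$-22729 - k^{2} = -22729 - 16^{2} = -22729 - 256 = -22985$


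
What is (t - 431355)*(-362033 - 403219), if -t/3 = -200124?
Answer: -129340597284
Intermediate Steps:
t = 600372 (t = -3*(-200124) = 600372)
(t - 431355)*(-362033 - 403219) = (600372 - 431355)*(-362033 - 403219) = 169017*(-765252) = -129340597284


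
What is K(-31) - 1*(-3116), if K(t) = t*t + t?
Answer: 4046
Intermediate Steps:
K(t) = t + t**2 (K(t) = t**2 + t = t + t**2)
K(-31) - 1*(-3116) = -31*(1 - 31) - 1*(-3116) = -31*(-30) + 3116 = 930 + 3116 = 4046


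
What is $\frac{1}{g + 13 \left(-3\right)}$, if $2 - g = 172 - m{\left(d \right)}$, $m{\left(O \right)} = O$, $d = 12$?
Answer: $- \frac{1}{197} \approx -0.0050761$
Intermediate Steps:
$g = -158$ ($g = 2 - \left(172 - 12\right) = 2 - 160 = -158$)
$\frac{1}{g + 13 \left(-3\right)} = \frac{1}{-158 + 13 \left(-3\right)} = \frac{1}{-158 - 39} = \frac{1}{-197} = - \frac{1}{197}$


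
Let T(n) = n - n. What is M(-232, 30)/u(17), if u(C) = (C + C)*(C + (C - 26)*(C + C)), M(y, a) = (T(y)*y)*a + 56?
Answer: -28/4913 ≈ -0.0056992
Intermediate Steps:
T(n) = 0
M(y, a) = 56 (M(y, a) = (0*y)*a + 56 = 0*a + 56 = 0 + 56 = 56)
u(C) = 2*C*(C + 2*C*(-26 + C)) (u(C) = (2*C)*(C + (-26 + C)*(2*C)) = (2*C)*(C + 2*C*(-26 + C)) = 2*C*(C + 2*C*(-26 + C)))
M(-232, 30)/u(17) = 56/((17**2*(-102 + 4*17))) = 56/((289*(-102 + 68))) = 56/((289*(-34))) = 56/(-9826) = 56*(-1/9826) = -28/4913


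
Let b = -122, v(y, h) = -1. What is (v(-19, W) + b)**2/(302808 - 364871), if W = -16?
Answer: -15129/62063 ≈ -0.24377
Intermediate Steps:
(v(-19, W) + b)**2/(302808 - 364871) = (-1 - 122)**2/(302808 - 364871) = (-123)**2/(-62063) = 15129*(-1/62063) = -15129/62063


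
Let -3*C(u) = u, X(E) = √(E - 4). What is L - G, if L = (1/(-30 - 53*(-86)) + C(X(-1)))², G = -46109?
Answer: 21143460434953/458559396 - I*√5/10707 ≈ 46108.0 - 0.00020884*I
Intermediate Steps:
X(E) = √(-4 + E)
C(u) = -u/3
L = (1/7138 - I*√5/3)² (L = (1/(-30 - 53*(-86)) - √(-4 - 1)/3)² = (-1/86/(-83) - I*√5/3)² = (-1/83*(-1/86) - I*√5/3)² = (1/7138 - I*√5/3)² ≈ -0.55556 - 0.000209*I)
L - G = (3 - 7138*I*√5)²/458559396 - 1*(-46109) = (3 - 7138*I*√5)²/458559396 + 46109 = 46109 + (3 - 7138*I*√5)²/458559396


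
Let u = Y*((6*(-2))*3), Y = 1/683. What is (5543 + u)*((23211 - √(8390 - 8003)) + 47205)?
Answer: 266583216528/683 - 11357499*√43/683 ≈ 3.9020e+8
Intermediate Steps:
Y = 1/683 ≈ 0.0014641
u = -36/683 (u = ((6*(-2))*3)/683 = (-12*3)/683 = (1/683)*(-36) = -36/683 ≈ -0.052709)
(5543 + u)*((23211 - √(8390 - 8003)) + 47205) = (5543 - 36/683)*((23211 - √(8390 - 8003)) + 47205) = 3785833*((23211 - √387) + 47205)/683 = 3785833*((23211 - 3*√43) + 47205)/683 = 3785833*(70416 - 3*√43)/683 = 266583216528/683 - 11357499*√43/683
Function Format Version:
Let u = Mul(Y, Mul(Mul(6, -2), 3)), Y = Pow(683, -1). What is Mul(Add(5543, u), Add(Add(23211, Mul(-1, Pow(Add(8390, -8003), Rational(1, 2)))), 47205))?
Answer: Add(Rational(266583216528, 683), Mul(Rational(-11357499, 683), Pow(43, Rational(1, 2)))) ≈ 3.9020e+8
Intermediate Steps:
Y = Rational(1, 683) ≈ 0.0014641
u = Rational(-36, 683) (u = Mul(Rational(1, 683), Mul(Mul(6, -2), 3)) = Mul(Rational(1, 683), Mul(-12, 3)) = Mul(Rational(1, 683), -36) = Rational(-36, 683) ≈ -0.052709)
Mul(Add(5543, u), Add(Add(23211, Mul(-1, Pow(Add(8390, -8003), Rational(1, 2)))), 47205)) = Mul(Add(5543, Rational(-36, 683)), Add(Add(23211, Mul(-1, Pow(Add(8390, -8003), Rational(1, 2)))), 47205)) = Mul(Rational(3785833, 683), Add(Add(23211, Mul(-1, Pow(387, Rational(1, 2)))), 47205)) = Mul(Rational(3785833, 683), Add(Add(23211, Mul(-1, Mul(3, Pow(43, Rational(1, 2))))), 47205)) = Mul(Rational(3785833, 683), Add(Add(23211, Mul(-3, Pow(43, Rational(1, 2)))), 47205)) = Mul(Rational(3785833, 683), Add(70416, Mul(-3, Pow(43, Rational(1, 2))))) = Add(Rational(266583216528, 683), Mul(Rational(-11357499, 683), Pow(43, Rational(1, 2))))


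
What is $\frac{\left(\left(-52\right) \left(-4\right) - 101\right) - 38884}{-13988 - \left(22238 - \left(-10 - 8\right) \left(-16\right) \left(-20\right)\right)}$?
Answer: $\frac{38777}{41986} \approx 0.92357$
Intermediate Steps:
$\frac{\left(\left(-52\right) \left(-4\right) - 101\right) - 38884}{-13988 - \left(22238 - \left(-10 - 8\right) \left(-16\right) \left(-20\right)\right)} = \frac{\left(208 - 101\right) - 38884}{-13988 - \left(22238 - \left(-18\right) \left(-16\right) \left(-20\right)\right)} = \frac{107 - 38884}{-13988 + \left(288 \left(-20\right) - 22238\right)} = - \frac{38777}{-13988 - 27998} = - \frac{38777}{-41986} = \left(-38777\right) \left(- \frac{1}{41986}\right) = \frac{38777}{41986}$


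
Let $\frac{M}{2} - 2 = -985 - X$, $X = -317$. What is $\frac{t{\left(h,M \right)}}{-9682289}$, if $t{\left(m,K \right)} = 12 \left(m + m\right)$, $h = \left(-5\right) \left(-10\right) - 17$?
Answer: $- \frac{792}{9682289} \approx -8.1799 \cdot 10^{-5}$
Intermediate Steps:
$h = 33$ ($h = 50 - 17 = 33$)
$M = -1332$ ($M = 4 + 2 \left(-985 - -317\right) = 4 + 2 \left(-985 + 317\right) = 4 + 2 \left(-668\right) = 4 - 1336 = -1332$)
$t{\left(m,K \right)} = 24 m$ ($t{\left(m,K \right)} = 12 \cdot 2 m = 24 m$)
$\frac{t{\left(h,M \right)}}{-9682289} = \frac{24 \cdot 33}{-9682289} = 792 \left(- \frac{1}{9682289}\right) = - \frac{792}{9682289}$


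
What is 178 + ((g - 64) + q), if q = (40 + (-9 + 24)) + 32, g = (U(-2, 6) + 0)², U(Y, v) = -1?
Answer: 202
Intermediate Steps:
g = 1 (g = (-1 + 0)² = (-1)² = 1)
q = 87 (q = (40 + 15) + 32 = 55 + 32 = 87)
178 + ((g - 64) + q) = 178 + ((1 - 64) + 87) = 178 + (-63 + 87) = 178 + 24 = 202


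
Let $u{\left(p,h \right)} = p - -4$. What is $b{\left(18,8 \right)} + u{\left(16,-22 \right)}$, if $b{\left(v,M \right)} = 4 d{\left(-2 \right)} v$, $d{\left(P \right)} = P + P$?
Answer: $-268$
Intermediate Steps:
$d{\left(P \right)} = 2 P$
$u{\left(p,h \right)} = 4 + p$ ($u{\left(p,h \right)} = p + 4 = 4 + p$)
$b{\left(v,M \right)} = - 16 v$ ($b{\left(v,M \right)} = 4 \cdot 2 \left(-2\right) v = 4 \left(-4\right) v = - 16 v$)
$b{\left(18,8 \right)} + u{\left(16,-22 \right)} = \left(-16\right) 18 + \left(4 + 16\right) = -288 + 20 = -268$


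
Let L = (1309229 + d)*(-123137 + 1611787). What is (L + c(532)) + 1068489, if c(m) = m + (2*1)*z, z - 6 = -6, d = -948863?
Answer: 536459914921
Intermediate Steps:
z = 0 (z = 6 - 6 = 0)
L = 536458845900 (L = (1309229 - 948863)*(-123137 + 1611787) = 360366*1488650 = 536458845900)
c(m) = m (c(m) = m + (2*1)*0 = m + 2*0 = m + 0 = m)
(L + c(532)) + 1068489 = (536458845900 + 532) + 1068489 = 536458846432 + 1068489 = 536459914921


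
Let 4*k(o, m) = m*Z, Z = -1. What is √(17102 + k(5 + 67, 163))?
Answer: √68245/2 ≈ 130.62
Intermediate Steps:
k(o, m) = -m/4 (k(o, m) = (m*(-1))/4 = (-m)/4 = -m/4)
√(17102 + k(5 + 67, 163)) = √(17102 - ¼*163) = √(17102 - 163/4) = √(68245/4) = √68245/2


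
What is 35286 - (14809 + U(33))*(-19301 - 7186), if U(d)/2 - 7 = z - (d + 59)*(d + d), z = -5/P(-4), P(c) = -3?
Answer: 71082249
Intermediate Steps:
z = 5/3 (z = -5/(-3) = -5*(-⅓) = 5/3 ≈ 1.6667)
U(d) = 52/3 - 4*d*(59 + d) (U(d) = 14 + 2*(5/3 - (d + 59)*(d + d)) = 14 + 2*(5/3 - (59 + d)*2*d) = 14 + 2*(5/3 - 2*d*(59 + d)) = 14 + (10/3 - 4*d*(59 + d)) = 52/3 - 4*d*(59 + d))
35286 - (14809 + U(33))*(-19301 - 7186) = 35286 - (14809 + (52/3 - 236*33 - 4*33²))*(-19301 - 7186) = 35286 - (14809 + (52/3 - 7788 - 4*1089))*(-26487) = 35286 - (14809 + (52/3 - 7788 - 4356))*(-26487) = 35286 - (14809 - 36380/3)*(-26487) = 35286 - 8047*(-26487)/3 = 35286 - 1*(-71046963) = 35286 + 71046963 = 71082249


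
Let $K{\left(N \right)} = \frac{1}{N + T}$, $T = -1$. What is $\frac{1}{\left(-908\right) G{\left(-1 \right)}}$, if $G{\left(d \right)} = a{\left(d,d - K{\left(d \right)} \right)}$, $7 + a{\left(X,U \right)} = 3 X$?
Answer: $\frac{1}{9080} \approx 0.00011013$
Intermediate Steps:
$K{\left(N \right)} = \frac{1}{-1 + N}$ ($K{\left(N \right)} = \frac{1}{N - 1} = \frac{1}{-1 + N}$)
$a{\left(X,U \right)} = -7 + 3 X$
$G{\left(d \right)} = -7 + 3 d$
$\frac{1}{\left(-908\right) G{\left(-1 \right)}} = \frac{1}{\left(-908\right) \left(-7 + 3 \left(-1\right)\right)} = - \frac{1}{908 \left(-7 - 3\right)} = - \frac{1}{908 \left(-10\right)} = \left(- \frac{1}{908}\right) \left(- \frac{1}{10}\right) = \frac{1}{9080}$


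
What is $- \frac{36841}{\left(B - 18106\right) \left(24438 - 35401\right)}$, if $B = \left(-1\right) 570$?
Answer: $- \frac{277}{1539436} \approx -0.00017994$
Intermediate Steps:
$B = -570$
$- \frac{36841}{\left(B - 18106\right) \left(24438 - 35401\right)} = - \frac{36841}{\left(-570 - 18106\right) \left(24438 - 35401\right)} = - \frac{36841}{\left(-18676\right) \left(-10963\right)} = - \frac{36841}{204744988} = \left(-36841\right) \frac{1}{204744988} = - \frac{277}{1539436}$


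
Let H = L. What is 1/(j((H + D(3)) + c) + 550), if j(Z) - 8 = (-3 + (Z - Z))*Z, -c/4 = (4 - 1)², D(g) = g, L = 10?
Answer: 1/627 ≈ 0.0015949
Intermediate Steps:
H = 10
c = -36 (c = -4*(4 - 1)² = -4*3² = -4*9 = -36)
j(Z) = 8 - 3*Z (j(Z) = 8 + (-3 + (Z - Z))*Z = 8 + (-3 + 0)*Z = 8 - 3*Z)
1/(j((H + D(3)) + c) + 550) = 1/((8 - 3*((10 + 3) - 36)) + 550) = 1/((8 - 3*(13 - 36)) + 550) = 1/((8 - 3*(-23)) + 550) = 1/((8 + 69) + 550) = 1/(77 + 550) = 1/627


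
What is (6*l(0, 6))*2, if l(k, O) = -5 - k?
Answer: -60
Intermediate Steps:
(6*l(0, 6))*2 = (6*(-5 - 1*0))*2 = (6*(-5 + 0))*2 = (6*(-5))*2 = -30*2 = -60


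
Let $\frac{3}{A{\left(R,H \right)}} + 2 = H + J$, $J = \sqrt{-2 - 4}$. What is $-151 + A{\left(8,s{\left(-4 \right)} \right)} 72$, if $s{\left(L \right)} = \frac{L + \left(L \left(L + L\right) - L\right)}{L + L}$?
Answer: $- \frac{1273}{7} - \frac{36 i \sqrt{6}}{7} \approx -181.86 - 12.597 i$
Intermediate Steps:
$J = i \sqrt{6}$ ($J = \sqrt{-6} = i \sqrt{6} \approx 2.4495 i$)
$s{\left(L \right)} = L$ ($s{\left(L \right)} = \frac{L + \left(L 2 L - L\right)}{2 L} = \left(L + \left(2 L^{2} - L\right)\right) \frac{1}{2 L} = \left(L + \left(- L + 2 L^{2}\right)\right) \frac{1}{2 L} = 2 L^{2} \frac{1}{2 L} = L$)
$A{\left(R,H \right)} = \frac{3}{-2 + H + i \sqrt{6}}$ ($A{\left(R,H \right)} = \frac{3}{-2 + \left(H + i \sqrt{6}\right)} = \frac{3}{-2 + H + i \sqrt{6}}$)
$-151 + A{\left(8,s{\left(-4 \right)} \right)} 72 = -151 + \frac{3}{-2 - 4 + i \sqrt{6}} \cdot 72 = -151 + \frac{3}{-6 + i \sqrt{6}} \cdot 72 = -151 + \frac{216}{-6 + i \sqrt{6}}$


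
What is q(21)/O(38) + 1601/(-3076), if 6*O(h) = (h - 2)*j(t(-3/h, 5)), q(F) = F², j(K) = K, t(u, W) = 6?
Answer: 9020/769 ≈ 11.730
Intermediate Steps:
O(h) = -2 + h (O(h) = ((h - 2)*6)/6 = ((-2 + h)*6)/6 = (-12 + 6*h)/6 = -2 + h)
q(21)/O(38) + 1601/(-3076) = 21²/(-2 + 38) + 1601/(-3076) = 441/36 + 1601*(-1/3076) = 441*(1/36) - 1601/3076 = 49/4 - 1601/3076 = 9020/769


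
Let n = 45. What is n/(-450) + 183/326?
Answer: 376/815 ≈ 0.46135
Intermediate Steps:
n/(-450) + 183/326 = 45/(-450) + 183/326 = 45*(-1/450) + 183*(1/326) = -⅒ + 183/326 = 376/815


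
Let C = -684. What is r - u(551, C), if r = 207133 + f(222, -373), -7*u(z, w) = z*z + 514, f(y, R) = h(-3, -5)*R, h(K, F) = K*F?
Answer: 244983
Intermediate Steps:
h(K, F) = F*K
f(y, R) = 15*R (f(y, R) = (-5*(-3))*R = 15*R)
u(z, w) = -514/7 - z**2/7 (u(z, w) = -(z*z + 514)/7 = -(z**2 + 514)/7 = -(514 + z**2)/7 = -514/7 - z**2/7)
r = 201538 (r = 207133 + 15*(-373) = 207133 - 5595 = 201538)
r - u(551, C) = 201538 - (-514/7 - 1/7*551**2) = 201538 - (-514/7 - 1/7*303601) = 201538 - (-514/7 - 303601/7) = 201538 - 1*(-43445) = 201538 + 43445 = 244983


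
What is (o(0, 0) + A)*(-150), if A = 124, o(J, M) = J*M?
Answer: -18600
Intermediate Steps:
(o(0, 0) + A)*(-150) = (0*0 + 124)*(-150) = (0 + 124)*(-150) = 124*(-150) = -18600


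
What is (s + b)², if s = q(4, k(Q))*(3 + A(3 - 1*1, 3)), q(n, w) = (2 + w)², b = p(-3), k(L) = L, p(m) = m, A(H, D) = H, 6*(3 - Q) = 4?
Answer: 669124/81 ≈ 8260.8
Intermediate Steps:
Q = 7/3 (Q = 3 - ⅙*4 = 3 - ⅔ = 7/3 ≈ 2.3333)
b = -3
s = 845/9 (s = (2 + 7/3)²*(3 + (3 - 1*1)) = (13/3)²*(3 + (3 - 1)) = 169*(3 + 2)/9 = (169/9)*5 = 845/9 ≈ 93.889)
(s + b)² = (845/9 - 3)² = (818/9)² = 669124/81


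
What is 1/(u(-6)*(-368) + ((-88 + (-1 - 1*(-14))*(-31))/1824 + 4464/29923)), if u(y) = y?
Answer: 54579552/120505100959 ≈ 0.00045292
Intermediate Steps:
1/(u(-6)*(-368) + ((-88 + (-1 - 1*(-14))*(-31))/1824 + 4464/29923)) = 1/(-6*(-368) + ((-88 + (-1 - 1*(-14))*(-31))/1824 + 4464/29923)) = 1/(2208 + ((-88 + (-1 + 14)*(-31))*(1/1824) + 4464*(1/29923))) = 1/(2208 + ((-88 + 13*(-31))*(1/1824) + 4464/29923)) = 1/(2208 + ((-88 - 403)*(1/1824) + 4464/29923)) = 1/(2208 + (-491*1/1824 + 4464/29923)) = 1/(2208 + (-491/1824 + 4464/29923)) = 1/(2208 - 6549857/54579552) = 1/(120505100959/54579552) = 54579552/120505100959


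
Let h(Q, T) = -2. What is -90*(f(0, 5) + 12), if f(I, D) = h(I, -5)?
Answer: -900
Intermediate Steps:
f(I, D) = -2
-90*(f(0, 5) + 12) = -90*(-2 + 12) = -90*10 = -900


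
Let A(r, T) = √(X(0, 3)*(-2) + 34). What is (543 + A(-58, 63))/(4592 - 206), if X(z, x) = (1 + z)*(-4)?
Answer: 181/1462 + √42/4386 ≈ 0.12528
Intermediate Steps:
X(z, x) = -4 - 4*z
A(r, T) = √42 (A(r, T) = √((-4 - 4*0)*(-2) + 34) = √((-4 + 0)*(-2) + 34) = √(-4*(-2) + 34) = √(8 + 34) = √42)
(543 + A(-58, 63))/(4592 - 206) = (543 + √42)/(4592 - 206) = (543 + √42)/4386 = (543 + √42)*(1/4386) = 181/1462 + √42/4386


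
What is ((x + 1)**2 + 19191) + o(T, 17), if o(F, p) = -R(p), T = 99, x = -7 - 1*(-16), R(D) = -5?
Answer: 19296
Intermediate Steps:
x = 9 (x = -7 + 16 = 9)
o(F, p) = 5 (o(F, p) = -1*(-5) = 5)
((x + 1)**2 + 19191) + o(T, 17) = ((9 + 1)**2 + 19191) + 5 = (10**2 + 19191) + 5 = (100 + 19191) + 5 = 19291 + 5 = 19296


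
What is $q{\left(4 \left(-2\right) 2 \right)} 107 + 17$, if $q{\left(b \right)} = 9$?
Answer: $980$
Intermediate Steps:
$q{\left(4 \left(-2\right) 2 \right)} 107 + 17 = 9 \cdot 107 + 17 = 963 + 17 = 980$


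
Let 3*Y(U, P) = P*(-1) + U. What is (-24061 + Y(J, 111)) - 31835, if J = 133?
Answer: -167666/3 ≈ -55889.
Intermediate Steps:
Y(U, P) = -P/3 + U/3 (Y(U, P) = (P*(-1) + U)/3 = (-P + U)/3 = (U - P)/3 = -P/3 + U/3)
(-24061 + Y(J, 111)) - 31835 = (-24061 + (-1/3*111 + (1/3)*133)) - 31835 = (-24061 + (-37 + 133/3)) - 31835 = (-24061 + 22/3) - 31835 = -72161/3 - 31835 = -167666/3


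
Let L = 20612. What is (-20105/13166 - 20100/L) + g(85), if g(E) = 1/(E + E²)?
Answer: -310219831813/123985637345 ≈ -2.5021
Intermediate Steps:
(-20105/13166 - 20100/L) + g(85) = (-20105/13166 - 20100/20612) + 1/(85*(1 + 85)) = (-20105*1/13166 - 20100*1/20612) + (1/85)/86 = (-20105/13166 - 5025/5153) + (1/85)*(1/86) = -169760215/67844398 + 1/7310 = -310219831813/123985637345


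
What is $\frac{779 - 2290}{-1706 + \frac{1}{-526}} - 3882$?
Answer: $- \frac{3482745088}{897357} \approx -3881.1$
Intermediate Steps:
$\frac{779 - 2290}{-1706 + \frac{1}{-526}} - 3882 = - \frac{1511}{-1706 - \frac{1}{526}} - 3882 = - \frac{1511}{- \frac{897357}{526}} - 3882 = \left(-1511\right) \left(- \frac{526}{897357}\right) - 3882 = \frac{794786}{897357} - 3882 = - \frac{3482745088}{897357}$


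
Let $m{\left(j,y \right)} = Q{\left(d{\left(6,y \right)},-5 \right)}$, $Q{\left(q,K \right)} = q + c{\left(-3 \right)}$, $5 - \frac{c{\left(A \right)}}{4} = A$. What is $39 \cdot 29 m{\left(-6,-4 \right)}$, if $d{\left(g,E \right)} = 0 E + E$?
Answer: $31668$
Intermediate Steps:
$d{\left(g,E \right)} = E$ ($d{\left(g,E \right)} = 0 + E = E$)
$c{\left(A \right)} = 20 - 4 A$
$Q{\left(q,K \right)} = 32 + q$ ($Q{\left(q,K \right)} = q + \left(20 - -12\right) = q + \left(20 + 12\right) = q + 32 = 32 + q$)
$m{\left(j,y \right)} = 32 + y$
$39 \cdot 29 m{\left(-6,-4 \right)} = 39 \cdot 29 \left(32 - 4\right) = 1131 \cdot 28 = 31668$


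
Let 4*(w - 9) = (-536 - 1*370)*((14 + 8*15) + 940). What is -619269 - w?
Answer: -376017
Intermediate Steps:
w = -243252 (w = 9 + ((-536 - 1*370)*((14 + 8*15) + 940))/4 = 9 + ((-536 - 370)*((14 + 120) + 940))/4 = 9 + (-906*(134 + 940))/4 = 9 + (-906*1074)/4 = 9 + (1/4)*(-973044) = 9 - 243261 = -243252)
-619269 - w = -619269 - 1*(-243252) = -619269 + 243252 = -376017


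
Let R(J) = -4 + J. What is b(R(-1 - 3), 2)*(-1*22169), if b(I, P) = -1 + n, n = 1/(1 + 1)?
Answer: 22169/2 ≈ 11085.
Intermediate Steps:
n = ½ (n = 1/2 = ½ ≈ 0.50000)
b(I, P) = -½ (b(I, P) = -1 + ½ = -½)
b(R(-1 - 3), 2)*(-1*22169) = -(-1)*22169/2 = -½*(-22169) = 22169/2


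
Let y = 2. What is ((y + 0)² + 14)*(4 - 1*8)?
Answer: -72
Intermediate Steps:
((y + 0)² + 14)*(4 - 1*8) = ((2 + 0)² + 14)*(4 - 1*8) = (2² + 14)*(4 - 8) = (4 + 14)*(-4) = 18*(-4) = -72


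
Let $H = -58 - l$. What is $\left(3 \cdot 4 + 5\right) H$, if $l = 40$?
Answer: $-1666$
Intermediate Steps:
$H = -98$ ($H = -58 - 40 = -98$)
$\left(3 \cdot 4 + 5\right) H = \left(3 \cdot 4 + 5\right) \left(-98\right) = \left(12 + 5\right) \left(-98\right) = 17 \left(-98\right) = -1666$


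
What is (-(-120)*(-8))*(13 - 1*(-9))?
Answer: -21120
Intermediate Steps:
(-(-120)*(-8))*(13 - 1*(-9)) = (-30*32)*(13 + 9) = -960*22 = -21120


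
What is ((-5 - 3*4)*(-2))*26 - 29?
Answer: 855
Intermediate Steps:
((-5 - 3*4)*(-2))*26 - 29 = ((-5 - 12)*(-2))*26 - 29 = -17*(-2)*26 - 29 = 34*26 - 29 = 884 - 29 = 855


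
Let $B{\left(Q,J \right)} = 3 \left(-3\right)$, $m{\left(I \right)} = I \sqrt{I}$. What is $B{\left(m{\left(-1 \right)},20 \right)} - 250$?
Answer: $-259$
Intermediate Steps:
$m{\left(I \right)} = I^{\frac{3}{2}}$
$B{\left(Q,J \right)} = -9$
$B{\left(m{\left(-1 \right)},20 \right)} - 250 = -9 - 250 = -259$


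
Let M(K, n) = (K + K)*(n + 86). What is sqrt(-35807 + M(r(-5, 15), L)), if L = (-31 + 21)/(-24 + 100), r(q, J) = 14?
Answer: I*sqrt(12058369)/19 ≈ 182.76*I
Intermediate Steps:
L = -5/38 (L = -10/76 = -10*1/76 = -5/38 ≈ -0.13158)
M(K, n) = 2*K*(86 + n) (M(K, n) = (2*K)*(86 + n) = 2*K*(86 + n))
sqrt(-35807 + M(r(-5, 15), L)) = sqrt(-35807 + 2*14*(86 - 5/38)) = sqrt(-35807 + 2*14*(3263/38)) = sqrt(-35807 + 45682/19) = sqrt(-634651/19) = I*sqrt(12058369)/19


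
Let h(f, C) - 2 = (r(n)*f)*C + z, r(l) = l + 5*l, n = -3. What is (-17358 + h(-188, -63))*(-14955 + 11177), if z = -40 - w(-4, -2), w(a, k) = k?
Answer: 871153908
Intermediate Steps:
r(l) = 6*l
z = -38 (z = -40 - 1*(-2) = -40 + 2 = -38)
h(f, C) = -36 - 18*C*f (h(f, C) = 2 + (((6*(-3))*f)*C - 38) = 2 + ((-18*f)*C - 38) = 2 + (-18*C*f - 38) = 2 + (-38 - 18*C*f) = -36 - 18*C*f)
(-17358 + h(-188, -63))*(-14955 + 11177) = (-17358 + (-36 - 18*(-63)*(-188)))*(-14955 + 11177) = (-17358 + (-36 - 213192))*(-3778) = (-17358 - 213228)*(-3778) = -230586*(-3778) = 871153908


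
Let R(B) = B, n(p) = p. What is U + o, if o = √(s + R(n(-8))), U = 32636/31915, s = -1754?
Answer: 32636/31915 + I*√1762 ≈ 1.0226 + 41.976*I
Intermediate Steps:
U = 32636/31915 (U = 32636*(1/31915) = 32636/31915 ≈ 1.0226)
o = I*√1762 (o = √(-1754 - 8) = √(-1762) = I*√1762 ≈ 41.976*I)
U + o = 32636/31915 + I*√1762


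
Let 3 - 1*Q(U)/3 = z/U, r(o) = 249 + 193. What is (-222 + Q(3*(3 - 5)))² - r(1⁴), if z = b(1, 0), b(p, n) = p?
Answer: 178857/4 ≈ 44714.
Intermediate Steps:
r(o) = 442
z = 1
Q(U) = 9 - 3/U
(-222 + Q(3*(3 - 5)))² - r(1⁴) = (-222 + (9 - 3*1/(3*(3 - 5))))² - 1*442 = (-222 + (9 - 3/(3*(-2))))² - 442 = (-222 + (9 - 3/(-6)))² - 442 = (-222 + (9 - 3*(-⅙)))² - 442 = (-222 + (9 + ½))² - 442 = (-222 + 19/2)² - 442 = (-425/2)² - 442 = 180625/4 - 442 = 178857/4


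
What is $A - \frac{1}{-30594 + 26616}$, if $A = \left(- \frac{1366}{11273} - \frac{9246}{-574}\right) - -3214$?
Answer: $\frac{41570664734029}{12870226278} \approx 3230.0$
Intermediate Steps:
$A = \frac{10450141151}{3235351}$ ($A = \left(\left(-1366\right) \frac{1}{11273} - - \frac{4623}{287}\right) + 3214 = \left(- \frac{1366}{11273} + \frac{4623}{287}\right) + 3214 = \frac{51723037}{3235351} + 3214 = \frac{10450141151}{3235351} \approx 3230.0$)
$A - \frac{1}{-30594 + 26616} = \frac{10450141151}{3235351} - \frac{1}{-30594 + 26616} = \frac{10450141151}{3235351} - \frac{1}{-3978} = \frac{10450141151}{3235351} - - \frac{1}{3978} = \frac{10450141151}{3235351} + \frac{1}{3978} = \frac{41570664734029}{12870226278}$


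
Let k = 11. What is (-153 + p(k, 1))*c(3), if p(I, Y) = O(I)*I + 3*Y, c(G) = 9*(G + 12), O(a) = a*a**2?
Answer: 1956285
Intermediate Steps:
O(a) = a**3
c(G) = 108 + 9*G (c(G) = 9*(12 + G) = 108 + 9*G)
p(I, Y) = I**4 + 3*Y (p(I, Y) = I**3*I + 3*Y = I**4 + 3*Y)
(-153 + p(k, 1))*c(3) = (-153 + (11**4 + 3*1))*(108 + 9*3) = (-153 + (14641 + 3))*(108 + 27) = (-153 + 14644)*135 = 14491*135 = 1956285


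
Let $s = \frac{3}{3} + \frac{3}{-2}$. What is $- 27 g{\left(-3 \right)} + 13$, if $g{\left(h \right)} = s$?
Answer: $\frac{53}{2} \approx 26.5$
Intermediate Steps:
$s = - \frac{1}{2}$ ($s = 3 \cdot \frac{1}{3} + 3 \left(- \frac{1}{2}\right) = 1 - \frac{3}{2} = - \frac{1}{2} \approx -0.5$)
$g{\left(h \right)} = - \frac{1}{2}$
$- 27 g{\left(-3 \right)} + 13 = \left(-27\right) \left(- \frac{1}{2}\right) + 13 = \frac{27}{2} + 13 = \frac{53}{2}$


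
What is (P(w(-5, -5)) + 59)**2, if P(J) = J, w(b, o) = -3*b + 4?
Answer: 6084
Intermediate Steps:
w(b, o) = 4 - 3*b
(P(w(-5, -5)) + 59)**2 = ((4 - 3*(-5)) + 59)**2 = ((4 + 15) + 59)**2 = (19 + 59)**2 = 78**2 = 6084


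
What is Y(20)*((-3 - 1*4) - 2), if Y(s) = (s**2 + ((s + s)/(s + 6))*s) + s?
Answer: -52740/13 ≈ -4056.9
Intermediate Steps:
Y(s) = s + s**2 + 2*s**2/(6 + s) (Y(s) = (s**2 + ((2*s)/(6 + s))*s) + s = (s**2 + (2*s/(6 + s))*s) + s = (s**2 + 2*s**2/(6 + s)) + s = s + s**2 + 2*s**2/(6 + s))
Y(20)*((-3 - 1*4) - 2) = (20*(6 + 20**2 + 9*20)/(6 + 20))*((-3 - 1*4) - 2) = (20*(6 + 400 + 180)/26)*((-3 - 4) - 2) = (20*(1/26)*586)*(-7 - 2) = (5860/13)*(-9) = -52740/13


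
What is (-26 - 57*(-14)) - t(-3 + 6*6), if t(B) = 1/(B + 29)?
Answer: 47863/62 ≈ 771.98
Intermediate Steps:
t(B) = 1/(29 + B)
(-26 - 57*(-14)) - t(-3 + 6*6) = (-26 - 57*(-14)) - 1/(29 + (-3 + 6*6)) = (-26 + 798) - 1/(29 + (-3 + 36)) = 772 - 1/(29 + 33) = 772 - 1/62 = 47863/62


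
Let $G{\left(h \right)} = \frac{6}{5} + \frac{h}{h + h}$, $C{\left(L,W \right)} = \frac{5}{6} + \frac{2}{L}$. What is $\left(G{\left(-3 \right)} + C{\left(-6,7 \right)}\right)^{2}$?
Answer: $\frac{121}{25} \approx 4.84$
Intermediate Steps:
$C{\left(L,W \right)} = \frac{5}{6} + \frac{2}{L}$ ($C{\left(L,W \right)} = 5 \cdot \frac{1}{6} + \frac{2}{L} = \frac{5}{6} + \frac{2}{L}$)
$G{\left(h \right)} = \frac{17}{10}$ ($G{\left(h \right)} = 6 \cdot \frac{1}{5} + \frac{h}{2 h} = \frac{6}{5} + h \frac{1}{2 h} = \frac{6}{5} + \frac{1}{2} = \frac{17}{10}$)
$\left(G{\left(-3 \right)} + C{\left(-6,7 \right)}\right)^{2} = \left(\frac{17}{10} + \left(\frac{5}{6} + \frac{2}{-6}\right)\right)^{2} = \left(\frac{17}{10} + \left(\frac{5}{6} + 2 \left(- \frac{1}{6}\right)\right)\right)^{2} = \left(\frac{17}{10} + \left(\frac{5}{6} - \frac{1}{3}\right)\right)^{2} = \left(\frac{17}{10} + \frac{1}{2}\right)^{2} = \left(\frac{11}{5}\right)^{2} = \frac{121}{25}$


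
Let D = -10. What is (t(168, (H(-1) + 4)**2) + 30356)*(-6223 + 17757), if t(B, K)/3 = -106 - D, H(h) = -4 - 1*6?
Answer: 346804312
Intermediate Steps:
H(h) = -10 (H(h) = -4 - 6 = -10)
t(B, K) = -288 (t(B, K) = 3*(-106 - 1*(-10)) = 3*(-106 + 10) = 3*(-96) = -288)
(t(168, (H(-1) + 4)**2) + 30356)*(-6223 + 17757) = (-288 + 30356)*(-6223 + 17757) = 30068*11534 = 346804312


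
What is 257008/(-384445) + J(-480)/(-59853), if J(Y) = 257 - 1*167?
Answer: -5139099958/7670062195 ≈ -0.67002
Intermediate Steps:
J(Y) = 90 (J(Y) = 257 - 167 = 90)
257008/(-384445) + J(-480)/(-59853) = 257008/(-384445) + 90/(-59853) = 257008*(-1/384445) + 90*(-1/59853) = -257008/384445 - 30/19951 = -5139099958/7670062195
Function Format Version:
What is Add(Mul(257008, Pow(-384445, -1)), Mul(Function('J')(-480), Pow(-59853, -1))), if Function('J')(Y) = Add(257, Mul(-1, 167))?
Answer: Rational(-5139099958, 7670062195) ≈ -0.67002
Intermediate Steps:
Function('J')(Y) = 90 (Function('J')(Y) = Add(257, -167) = 90)
Add(Mul(257008, Pow(-384445, -1)), Mul(Function('J')(-480), Pow(-59853, -1))) = Add(Mul(257008, Pow(-384445, -1)), Mul(90, Pow(-59853, -1))) = Add(Mul(257008, Rational(-1, 384445)), Mul(90, Rational(-1, 59853))) = Add(Rational(-257008, 384445), Rational(-30, 19951)) = Rational(-5139099958, 7670062195)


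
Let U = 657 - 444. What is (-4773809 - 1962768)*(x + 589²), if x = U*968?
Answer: -3726034421585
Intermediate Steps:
U = 213
x = 206184 (x = 213*968 = 206184)
(-4773809 - 1962768)*(x + 589²) = (-4773809 - 1962768)*(206184 + 589²) = -6736577*(206184 + 346921) = -6736577*553105 = -3726034421585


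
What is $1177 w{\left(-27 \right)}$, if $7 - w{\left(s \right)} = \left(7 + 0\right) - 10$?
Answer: $11770$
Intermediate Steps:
$w{\left(s \right)} = 10$ ($w{\left(s \right)} = 7 - \left(\left(7 + 0\right) - 10\right) = 7 - \left(7 - 10\right) = 7 - -3 = 7 + 3 = 10$)
$1177 w{\left(-27 \right)} = 1177 \cdot 10 = 11770$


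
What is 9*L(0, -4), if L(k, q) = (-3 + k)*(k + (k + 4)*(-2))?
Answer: 216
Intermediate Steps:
L(k, q) = (-8 - k)*(-3 + k) (L(k, q) = (-3 + k)*(k + (4 + k)*(-2)) = (-3 + k)*(k + (-8 - 2*k)) = (-3 + k)*(-8 - k) = (-8 - k)*(-3 + k))
9*L(0, -4) = 9*(24 - 1*0**2 - 5*0) = 9*(24 - 1*0 + 0) = 9*(24 + 0 + 0) = 9*24 = 216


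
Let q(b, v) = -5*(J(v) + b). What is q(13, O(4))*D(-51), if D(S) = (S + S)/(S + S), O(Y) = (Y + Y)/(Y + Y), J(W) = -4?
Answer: -45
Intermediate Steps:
O(Y) = 1 (O(Y) = (2*Y)/((2*Y)) = (2*Y)*(1/(2*Y)) = 1)
D(S) = 1 (D(S) = (2*S)/((2*S)) = (2*S)*(1/(2*S)) = 1)
q(b, v) = 20 - 5*b (q(b, v) = -5*(-4 + b) = 20 - 5*b)
q(13, O(4))*D(-51) = (20 - 5*13)*1 = (20 - 65)*1 = -45*1 = -45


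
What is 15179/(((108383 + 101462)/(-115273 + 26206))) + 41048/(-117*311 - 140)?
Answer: -49391218057871/7665008315 ≈ -6443.7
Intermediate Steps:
15179/(((108383 + 101462)/(-115273 + 26206))) + 41048/(-117*311 - 140) = 15179/((209845/(-89067))) + 41048/(-36387 - 140) = 15179/((209845*(-1/89067))) + 41048/(-36527) = 15179/(-209845/89067) + 41048*(-1/36527) = 15179*(-89067/209845) - 41048/36527 = -1351947993/209845 - 41048/36527 = -49391218057871/7665008315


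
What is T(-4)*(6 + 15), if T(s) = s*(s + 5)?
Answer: -84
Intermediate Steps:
T(s) = s*(5 + s)
T(-4)*(6 + 15) = (-4*(5 - 4))*(6 + 15) = -4*1*21 = -4*21 = -84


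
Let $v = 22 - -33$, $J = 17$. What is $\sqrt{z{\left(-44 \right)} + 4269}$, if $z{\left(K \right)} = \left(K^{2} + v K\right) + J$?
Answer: $\sqrt{3802} \approx 61.66$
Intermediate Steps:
$v = 55$ ($v = 22 + 33 = 55$)
$z{\left(K \right)} = 17 + K^{2} + 55 K$ ($z{\left(K \right)} = \left(K^{2} + 55 K\right) + 17 = 17 + K^{2} + 55 K$)
$\sqrt{z{\left(-44 \right)} + 4269} = \sqrt{\left(17 + \left(-44\right)^{2} + 55 \left(-44\right)\right) + 4269} = \sqrt{\left(17 + 1936 - 2420\right) + 4269} = \sqrt{-467 + 4269} = \sqrt{3802}$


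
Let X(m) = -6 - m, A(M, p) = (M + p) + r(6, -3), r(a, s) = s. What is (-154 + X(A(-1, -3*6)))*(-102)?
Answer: 14076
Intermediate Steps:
A(M, p) = -3 + M + p (A(M, p) = (M + p) - 3 = -3 + M + p)
(-154 + X(A(-1, -3*6)))*(-102) = (-154 + (-6 - (-3 - 1 - 3*6)))*(-102) = (-154 + (-6 - (-3 - 1 - 18)))*(-102) = (-154 + (-6 - 1*(-22)))*(-102) = (-154 + (-6 + 22))*(-102) = (-154 + 16)*(-102) = -138*(-102) = 14076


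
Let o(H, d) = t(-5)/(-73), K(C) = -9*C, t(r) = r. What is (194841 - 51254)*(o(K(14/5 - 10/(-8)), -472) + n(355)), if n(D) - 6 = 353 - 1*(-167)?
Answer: 5514171561/73 ≈ 7.5537e+7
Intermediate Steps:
n(D) = 526 (n(D) = 6 + (353 - 1*(-167)) = 6 + (353 + 167) = 6 + 520 = 526)
o(H, d) = 5/73 (o(H, d) = -5/(-73) = -5*(-1/73) = 5/73)
(194841 - 51254)*(o(K(14/5 - 10/(-8)), -472) + n(355)) = (194841 - 51254)*(5/73 + 526) = 143587*(38403/73) = 5514171561/73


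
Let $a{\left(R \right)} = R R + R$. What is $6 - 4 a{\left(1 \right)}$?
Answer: $-2$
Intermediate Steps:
$a{\left(R \right)} = R + R^{2}$ ($a{\left(R \right)} = R^{2} + R = R + R^{2}$)
$6 - 4 a{\left(1 \right)} = 6 - 4 \cdot 1 \left(1 + 1\right) = 6 - 4 \cdot 1 \cdot 2 = 6 - 8 = -2$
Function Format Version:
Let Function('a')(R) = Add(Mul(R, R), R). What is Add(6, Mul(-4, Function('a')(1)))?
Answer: -2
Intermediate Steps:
Function('a')(R) = Add(R, Pow(R, 2)) (Function('a')(R) = Add(Pow(R, 2), R) = Add(R, Pow(R, 2)))
Add(6, Mul(-4, Function('a')(1))) = Add(6, Mul(-4, Mul(1, Add(1, 1)))) = Add(6, Mul(-4, Mul(1, 2))) = Add(6, Mul(-4, 2)) = Add(6, -8) = -2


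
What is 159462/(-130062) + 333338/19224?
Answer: 3357425789/208359324 ≈ 16.114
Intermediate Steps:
159462/(-130062) + 333338/19224 = 159462*(-1/130062) + 333338*(1/19224) = -26577/21677 + 166669/9612 = 3357425789/208359324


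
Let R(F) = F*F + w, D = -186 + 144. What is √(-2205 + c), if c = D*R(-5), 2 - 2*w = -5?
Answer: 9*I*√42 ≈ 58.327*I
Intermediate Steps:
w = 7/2 (w = 1 - ½*(-5) = 1 + 5/2 = 7/2 ≈ 3.5000)
D = -42
R(F) = 7/2 + F² (R(F) = F*F + 7/2 = F² + 7/2 = 7/2 + F²)
c = -1197 (c = -42*(7/2 + (-5)²) = -42*(7/2 + 25) = -42*57/2 = -1197)
√(-2205 + c) = √(-2205 - 1197) = √(-3402) = 9*I*√42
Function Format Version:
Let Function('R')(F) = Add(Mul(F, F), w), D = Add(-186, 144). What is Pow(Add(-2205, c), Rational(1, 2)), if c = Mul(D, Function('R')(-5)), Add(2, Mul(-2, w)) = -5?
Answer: Mul(9, I, Pow(42, Rational(1, 2))) ≈ Mul(58.327, I)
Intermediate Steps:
w = Rational(7, 2) (w = Add(1, Mul(Rational(-1, 2), -5)) = Add(1, Rational(5, 2)) = Rational(7, 2) ≈ 3.5000)
D = -42
Function('R')(F) = Add(Rational(7, 2), Pow(F, 2)) (Function('R')(F) = Add(Mul(F, F), Rational(7, 2)) = Add(Pow(F, 2), Rational(7, 2)) = Add(Rational(7, 2), Pow(F, 2)))
c = -1197 (c = Mul(-42, Add(Rational(7, 2), Pow(-5, 2))) = Mul(-42, Add(Rational(7, 2), 25)) = Mul(-42, Rational(57, 2)) = -1197)
Pow(Add(-2205, c), Rational(1, 2)) = Pow(Add(-2205, -1197), Rational(1, 2)) = Pow(-3402, Rational(1, 2)) = Mul(9, I, Pow(42, Rational(1, 2)))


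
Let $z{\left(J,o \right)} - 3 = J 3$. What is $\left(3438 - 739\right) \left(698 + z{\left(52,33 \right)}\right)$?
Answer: $2313043$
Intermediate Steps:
$z{\left(J,o \right)} = 3 + 3 J$ ($z{\left(J,o \right)} = 3 + J 3 = 3 + 3 J$)
$\left(3438 - 739\right) \left(698 + z{\left(52,33 \right)}\right) = \left(3438 - 739\right) \left(698 + \left(3 + 3 \cdot 52\right)\right) = 2699 \left(698 + \left(3 + 156\right)\right) = 2699 \left(698 + 159\right) = 2699 \cdot 857 = 2313043$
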